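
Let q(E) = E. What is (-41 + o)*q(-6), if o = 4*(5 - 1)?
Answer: 150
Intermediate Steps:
o = 16 (o = 4*4 = 16)
(-41 + o)*q(-6) = (-41 + 16)*(-6) = -25*(-6) = 150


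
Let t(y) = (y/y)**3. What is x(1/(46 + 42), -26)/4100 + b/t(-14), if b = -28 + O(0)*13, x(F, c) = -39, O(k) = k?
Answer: -114839/4100 ≈ -28.010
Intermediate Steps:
b = -28 (b = -28 + 0*13 = -28 + 0 = -28)
t(y) = 1 (t(y) = 1**3 = 1)
x(1/(46 + 42), -26)/4100 + b/t(-14) = -39/4100 - 28/1 = -39*1/4100 - 28*1 = -39/4100 - 28 = -114839/4100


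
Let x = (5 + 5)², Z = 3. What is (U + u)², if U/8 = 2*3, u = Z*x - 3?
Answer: 119025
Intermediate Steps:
x = 100 (x = 10² = 100)
u = 297 (u = 3*100 - 3 = 300 - 3 = 297)
U = 48 (U = 8*(2*3) = 8*6 = 48)
(U + u)² = (48 + 297)² = 345² = 119025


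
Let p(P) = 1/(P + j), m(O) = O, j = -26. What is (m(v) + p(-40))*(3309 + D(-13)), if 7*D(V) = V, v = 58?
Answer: 44297525/231 ≈ 1.9176e+5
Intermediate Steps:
D(V) = V/7
p(P) = 1/(-26 + P) (p(P) = 1/(P - 26) = 1/(-26 + P))
(m(v) + p(-40))*(3309 + D(-13)) = (58 + 1/(-26 - 40))*(3309 + (⅐)*(-13)) = (58 + 1/(-66))*(3309 - 13/7) = (58 - 1/66)*(23150/7) = (3827/66)*(23150/7) = 44297525/231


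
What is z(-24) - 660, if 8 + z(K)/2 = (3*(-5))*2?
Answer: -736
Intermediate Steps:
z(K) = -76 (z(K) = -16 + 2*((3*(-5))*2) = -16 + 2*(-15*2) = -16 + 2*(-30) = -16 - 60 = -76)
z(-24) - 660 = -76 - 660 = -736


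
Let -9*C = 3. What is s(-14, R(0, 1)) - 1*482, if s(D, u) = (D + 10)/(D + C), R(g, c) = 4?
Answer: -20714/43 ≈ -481.72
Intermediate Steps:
C = -⅓ (C = -⅑*3 = -⅓ ≈ -0.33333)
s(D, u) = (10 + D)/(-⅓ + D) (s(D, u) = (D + 10)/(D - ⅓) = (10 + D)/(-⅓ + D))
s(-14, R(0, 1)) - 1*482 = 3*(10 - 14)/(-1 + 3*(-14)) - 1*482 = 3*(-4)/(-1 - 42) - 482 = 3*(-4)/(-43) - 482 = 3*(-1/43)*(-4) - 482 = 12/43 - 482 = -20714/43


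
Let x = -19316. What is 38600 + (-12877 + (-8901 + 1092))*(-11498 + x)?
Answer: 637457004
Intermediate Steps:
38600 + (-12877 + (-8901 + 1092))*(-11498 + x) = 38600 + (-12877 + (-8901 + 1092))*(-11498 - 19316) = 38600 + (-12877 - 7809)*(-30814) = 38600 - 20686*(-30814) = 38600 + 637418404 = 637457004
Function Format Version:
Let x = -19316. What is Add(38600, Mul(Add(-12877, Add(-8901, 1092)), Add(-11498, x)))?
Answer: 637457004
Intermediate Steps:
Add(38600, Mul(Add(-12877, Add(-8901, 1092)), Add(-11498, x))) = Add(38600, Mul(Add(-12877, Add(-8901, 1092)), Add(-11498, -19316))) = Add(38600, Mul(Add(-12877, -7809), -30814)) = Add(38600, Mul(-20686, -30814)) = Add(38600, 637418404) = 637457004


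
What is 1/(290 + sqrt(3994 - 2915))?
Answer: 290/83021 - sqrt(1079)/83021 ≈ 0.0030974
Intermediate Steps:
1/(290 + sqrt(3994 - 2915)) = 1/(290 + sqrt(1079))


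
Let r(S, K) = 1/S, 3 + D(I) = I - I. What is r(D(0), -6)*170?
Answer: -170/3 ≈ -56.667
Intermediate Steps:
D(I) = -3 (D(I) = -3 + (I - I) = -3 + 0 = -3)
r(D(0), -6)*170 = 170/(-3) = -⅓*170 = -170/3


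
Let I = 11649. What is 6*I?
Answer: 69894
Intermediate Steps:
6*I = 6*11649 = 69894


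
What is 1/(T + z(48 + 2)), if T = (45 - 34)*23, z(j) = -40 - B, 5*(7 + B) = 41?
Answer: 5/1059 ≈ 0.0047214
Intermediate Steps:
B = 6/5 (B = -7 + (1/5)*41 = -7 + 41/5 = 6/5 ≈ 1.2000)
z(j) = -206/5 (z(j) = -40 - 1*6/5 = -40 - 6/5 = -206/5)
T = 253 (T = 11*23 = 253)
1/(T + z(48 + 2)) = 1/(253 - 206/5) = 1/(1059/5) = 5/1059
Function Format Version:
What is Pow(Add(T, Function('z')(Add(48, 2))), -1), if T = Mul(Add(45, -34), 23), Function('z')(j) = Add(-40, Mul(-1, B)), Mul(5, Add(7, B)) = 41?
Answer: Rational(5, 1059) ≈ 0.0047214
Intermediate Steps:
B = Rational(6, 5) (B = Add(-7, Mul(Rational(1, 5), 41)) = Add(-7, Rational(41, 5)) = Rational(6, 5) ≈ 1.2000)
Function('z')(j) = Rational(-206, 5) (Function('z')(j) = Add(-40, Mul(-1, Rational(6, 5))) = Add(-40, Rational(-6, 5)) = Rational(-206, 5))
T = 253 (T = Mul(11, 23) = 253)
Pow(Add(T, Function('z')(Add(48, 2))), -1) = Pow(Add(253, Rational(-206, 5)), -1) = Pow(Rational(1059, 5), -1) = Rational(5, 1059)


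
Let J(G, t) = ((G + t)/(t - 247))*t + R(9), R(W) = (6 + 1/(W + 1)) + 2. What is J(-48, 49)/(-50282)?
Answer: -3887/24889590 ≈ -0.00015617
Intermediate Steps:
R(W) = 8 + 1/(1 + W) (R(W) = (6 + 1/(1 + W)) + 2 = 8 + 1/(1 + W))
J(G, t) = 81/10 + t*(G + t)/(-247 + t) (J(G, t) = ((G + t)/(t - 247))*t + (9 + 8*9)/(1 + 9) = ((G + t)/(-247 + t))*t + (9 + 72)/10 = ((G + t)/(-247 + t))*t + (⅒)*81 = t*(G + t)/(-247 + t) + 81/10 = 81/10 + t*(G + t)/(-247 + t))
J(-48, 49)/(-50282) = ((-20007/10 + 49² + (81/10)*49 - 48*49)/(-247 + 49))/(-50282) = ((-20007/10 + 2401 + 3969/10 - 2352)/(-198))*(-1/50282) = -1/198*(-7774/5)*(-1/50282) = (3887/495)*(-1/50282) = -3887/24889590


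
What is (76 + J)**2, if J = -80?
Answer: 16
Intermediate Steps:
(76 + J)**2 = (76 - 80)**2 = (-4)**2 = 16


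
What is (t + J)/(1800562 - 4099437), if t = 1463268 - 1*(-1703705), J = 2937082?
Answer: -1220811/459775 ≈ -2.6552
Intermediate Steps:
t = 3166973 (t = 1463268 + 1703705 = 3166973)
(t + J)/(1800562 - 4099437) = (3166973 + 2937082)/(1800562 - 4099437) = 6104055/(-2298875) = 6104055*(-1/2298875) = -1220811/459775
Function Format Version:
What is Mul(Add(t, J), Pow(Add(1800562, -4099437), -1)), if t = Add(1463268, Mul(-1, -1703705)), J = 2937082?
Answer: Rational(-1220811, 459775) ≈ -2.6552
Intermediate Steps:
t = 3166973 (t = Add(1463268, 1703705) = 3166973)
Mul(Add(t, J), Pow(Add(1800562, -4099437), -1)) = Mul(Add(3166973, 2937082), Pow(Add(1800562, -4099437), -1)) = Mul(6104055, Pow(-2298875, -1)) = Mul(6104055, Rational(-1, 2298875)) = Rational(-1220811, 459775)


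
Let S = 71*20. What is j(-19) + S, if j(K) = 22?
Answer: 1442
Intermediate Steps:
S = 1420
j(-19) + S = 22 + 1420 = 1442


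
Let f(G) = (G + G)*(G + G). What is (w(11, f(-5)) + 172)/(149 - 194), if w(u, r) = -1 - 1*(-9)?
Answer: -4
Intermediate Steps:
f(G) = 4*G² (f(G) = (2*G)*(2*G) = 4*G²)
w(u, r) = 8 (w(u, r) = -1 + 9 = 8)
(w(11, f(-5)) + 172)/(149 - 194) = (8 + 172)/(149 - 194) = 180/(-45) = 180*(-1/45) = -4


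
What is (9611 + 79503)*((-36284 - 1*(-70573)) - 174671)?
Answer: -12510001548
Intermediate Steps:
(9611 + 79503)*((-36284 - 1*(-70573)) - 174671) = 89114*((-36284 + 70573) - 174671) = 89114*(34289 - 174671) = 89114*(-140382) = -12510001548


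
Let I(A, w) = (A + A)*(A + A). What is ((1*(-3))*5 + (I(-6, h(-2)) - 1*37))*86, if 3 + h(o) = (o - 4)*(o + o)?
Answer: 7912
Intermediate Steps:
h(o) = -3 + 2*o*(-4 + o) (h(o) = -3 + (o - 4)*(o + o) = -3 + (-4 + o)*(2*o) = -3 + 2*o*(-4 + o))
I(A, w) = 4*A² (I(A, w) = (2*A)*(2*A) = 4*A²)
((1*(-3))*5 + (I(-6, h(-2)) - 1*37))*86 = ((1*(-3))*5 + (4*(-6)² - 1*37))*86 = (-3*5 + (4*36 - 37))*86 = (-15 + (144 - 37))*86 = (-15 + 107)*86 = 92*86 = 7912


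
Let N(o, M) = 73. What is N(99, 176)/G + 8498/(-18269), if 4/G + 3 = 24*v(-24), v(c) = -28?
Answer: -900238967/73076 ≈ -12319.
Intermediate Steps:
G = -4/675 (G = 4/(-3 + 24*(-28)) = 4/(-3 - 672) = 4/(-675) = 4*(-1/675) = -4/675 ≈ -0.0059259)
N(99, 176)/G + 8498/(-18269) = 73/(-4/675) + 8498/(-18269) = 73*(-675/4) + 8498*(-1/18269) = -49275/4 - 8498/18269 = -900238967/73076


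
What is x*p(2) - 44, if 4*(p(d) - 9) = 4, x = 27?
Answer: 226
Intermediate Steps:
p(d) = 10 (p(d) = 9 + (1/4)*4 = 9 + 1 = 10)
x*p(2) - 44 = 27*10 - 44 = 270 - 44 = 226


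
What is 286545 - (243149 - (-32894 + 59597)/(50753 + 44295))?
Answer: 4124729711/95048 ≈ 43396.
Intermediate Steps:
286545 - (243149 - (-32894 + 59597)/(50753 + 44295)) = 286545 - (243149 - 26703/95048) = 286545 - 1*23110799449/95048 = 286545 - 23110799449/95048 = 4124729711/95048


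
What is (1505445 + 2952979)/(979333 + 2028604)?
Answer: 4458424/3007937 ≈ 1.4822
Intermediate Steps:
(1505445 + 2952979)/(979333 + 2028604) = 4458424/3007937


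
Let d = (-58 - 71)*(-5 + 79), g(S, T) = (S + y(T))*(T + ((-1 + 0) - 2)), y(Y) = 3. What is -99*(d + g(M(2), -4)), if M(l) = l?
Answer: 948519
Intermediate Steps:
g(S, T) = (-3 + T)*(3 + S) (g(S, T) = (S + 3)*(T + ((-1 + 0) - 2)) = (3 + S)*(T + (-1 - 2)) = (3 + S)*(T - 3) = (3 + S)*(-3 + T) = (-3 + T)*(3 + S))
d = -9546 (d = -129*74 = -9546)
-99*(d + g(M(2), -4)) = -99*(-9546 + (-9 - 3*2 + 3*(-4) + 2*(-4))) = -99*(-9546 + (-9 - 6 - 12 - 8)) = -99*(-9546 - 35) = -99*(-9581) = 948519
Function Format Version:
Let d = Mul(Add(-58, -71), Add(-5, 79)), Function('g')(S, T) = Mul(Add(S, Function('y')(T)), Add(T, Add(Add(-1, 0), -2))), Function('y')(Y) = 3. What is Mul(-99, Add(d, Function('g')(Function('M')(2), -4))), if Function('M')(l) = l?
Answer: 948519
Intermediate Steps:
Function('g')(S, T) = Mul(Add(-3, T), Add(3, S)) (Function('g')(S, T) = Mul(Add(S, 3), Add(T, Add(Add(-1, 0), -2))) = Mul(Add(3, S), Add(T, Add(-1, -2))) = Mul(Add(3, S), Add(T, -3)) = Mul(Add(3, S), Add(-3, T)) = Mul(Add(-3, T), Add(3, S)))
d = -9546 (d = Mul(-129, 74) = -9546)
Mul(-99, Add(d, Function('g')(Function('M')(2), -4))) = Mul(-99, Add(-9546, Add(-9, Mul(-3, 2), Mul(3, -4), Mul(2, -4)))) = Mul(-99, Add(-9546, Add(-9, -6, -12, -8))) = Mul(-99, Add(-9546, -35)) = Mul(-99, -9581) = 948519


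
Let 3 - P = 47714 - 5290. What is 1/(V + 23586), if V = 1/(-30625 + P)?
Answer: 73046/1722862955 ≈ 4.2398e-5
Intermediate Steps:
P = -42421 (P = 3 - (47714 - 5290) = 3 - 1*42424 = 3 - 42424 = -42421)
V = -1/73046 (V = 1/(-30625 - 42421) = 1/(-73046) = -1/73046 ≈ -1.3690e-5)
1/(V + 23586) = 1/(-1/73046 + 23586) = 1/(1722862955/73046) = 73046/1722862955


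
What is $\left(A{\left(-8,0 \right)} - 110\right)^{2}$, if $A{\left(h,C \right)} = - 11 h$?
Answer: $484$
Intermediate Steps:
$\left(A{\left(-8,0 \right)} - 110\right)^{2} = \left(\left(-11\right) \left(-8\right) - 110\right)^{2} = \left(88 - 110\right)^{2} = \left(-22\right)^{2} = 484$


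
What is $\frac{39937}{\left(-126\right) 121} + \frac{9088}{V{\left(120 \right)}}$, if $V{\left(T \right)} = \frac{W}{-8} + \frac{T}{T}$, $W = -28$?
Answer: $\frac{10250069}{5082} \approx 2016.9$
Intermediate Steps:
$V{\left(T \right)} = \frac{9}{2}$ ($V{\left(T \right)} = - \frac{28}{-8} + \frac{T}{T} = \left(-28\right) \left(- \frac{1}{8}\right) + 1 = \frac{7}{2} + 1 = \frac{9}{2}$)
$\frac{39937}{\left(-126\right) 121} + \frac{9088}{V{\left(120 \right)}} = \frac{39937}{\left(-126\right) 121} + \frac{9088}{\frac{9}{2}} = \frac{39937}{-15246} + 9088 \cdot \frac{2}{9} = 39937 \left(- \frac{1}{15246}\right) + \frac{18176}{9} = - \frac{39937}{15246} + \frac{18176}{9} = \frac{10250069}{5082}$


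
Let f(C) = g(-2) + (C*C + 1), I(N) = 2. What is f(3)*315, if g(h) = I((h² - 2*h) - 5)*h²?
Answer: 5670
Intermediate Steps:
g(h) = 2*h²
f(C) = 9 + C² (f(C) = 2*(-2)² + (C*C + 1) = 2*4 + (C² + 1) = 8 + (1 + C²) = 9 + C²)
f(3)*315 = (9 + 3²)*315 = (9 + 9)*315 = 18*315 = 5670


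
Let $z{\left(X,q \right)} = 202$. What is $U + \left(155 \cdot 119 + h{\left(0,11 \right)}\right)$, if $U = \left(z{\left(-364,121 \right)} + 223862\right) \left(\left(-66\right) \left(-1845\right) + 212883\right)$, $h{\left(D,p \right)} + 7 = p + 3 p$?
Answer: $74983708274$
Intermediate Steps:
$h{\left(D,p \right)} = -7 + 4 p$ ($h{\left(D,p \right)} = -7 + \left(p + 3 p\right) = -7 + 4 p$)
$U = 74983689792$ ($U = \left(202 + 223862\right) \left(\left(-66\right) \left(-1845\right) + 212883\right) = 224064 \left(121770 + 212883\right) = 224064 \cdot 334653 = 74983689792$)
$U + \left(155 \cdot 119 + h{\left(0,11 \right)}\right) = 74983689792 + \left(155 \cdot 119 + \left(-7 + 4 \cdot 11\right)\right) = 74983689792 + \left(18445 + \left(-7 + 44\right)\right) = 74983689792 + \left(18445 + 37\right) = 74983689792 + 18482 = 74983708274$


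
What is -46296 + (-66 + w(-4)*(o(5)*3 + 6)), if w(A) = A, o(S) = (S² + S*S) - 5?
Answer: -46926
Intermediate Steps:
o(S) = -5 + 2*S² (o(S) = (S² + S²) - 5 = 2*S² - 5 = -5 + 2*S²)
-46296 + (-66 + w(-4)*(o(5)*3 + 6)) = -46296 + (-66 - 4*((-5 + 2*5²)*3 + 6)) = -46296 + (-66 - 4*((-5 + 2*25)*3 + 6)) = -46296 + (-66 - 4*((-5 + 50)*3 + 6)) = -46296 + (-66 - 4*(45*3 + 6)) = -46296 + (-66 - 4*(135 + 6)) = -46296 + (-66 - 4*141) = -46296 + (-66 - 564) = -46296 - 630 = -46926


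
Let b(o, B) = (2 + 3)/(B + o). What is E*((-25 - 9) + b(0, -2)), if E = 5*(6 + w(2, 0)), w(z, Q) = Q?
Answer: -1095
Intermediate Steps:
E = 30 (E = 5*(6 + 0) = 5*6 = 30)
b(o, B) = 5/(B + o)
E*((-25 - 9) + b(0, -2)) = 30*((-25 - 9) + 5/(-2 + 0)) = 30*(-34 + 5/(-2)) = 30*(-34 + 5*(-½)) = 30*(-34 - 5/2) = 30*(-73/2) = -1095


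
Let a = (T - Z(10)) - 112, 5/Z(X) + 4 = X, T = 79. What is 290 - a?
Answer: 1943/6 ≈ 323.83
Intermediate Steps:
Z(X) = 5/(-4 + X)
a = -203/6 (a = (79 - 5/(-4 + 10)) - 112 = (79 - 5/6) - 112 = (79 - 1*⅚) - 112 = (79 - ⅚) - 112 = 469/6 - 112 = -203/6 ≈ -33.833)
290 - a = 290 - 1*(-203/6) = 290 + 203/6 = 1943/6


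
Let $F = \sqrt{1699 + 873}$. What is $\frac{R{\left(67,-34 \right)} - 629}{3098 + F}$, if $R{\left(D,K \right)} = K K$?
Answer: $\frac{816323}{4797516} - \frac{527 \sqrt{643}}{4797516} \approx 0.16737$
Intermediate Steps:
$R{\left(D,K \right)} = K^{2}$
$F = 2 \sqrt{643}$ ($F = \sqrt{2572} = 2 \sqrt{643} \approx 50.715$)
$\frac{R{\left(67,-34 \right)} - 629}{3098 + F} = \frac{\left(-34\right)^{2} - 629}{3098 + 2 \sqrt{643}} = \frac{1156 - 629}{3098 + 2 \sqrt{643}} = \frac{527}{3098 + 2 \sqrt{643}}$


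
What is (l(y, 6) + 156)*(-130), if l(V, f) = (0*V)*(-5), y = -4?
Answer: -20280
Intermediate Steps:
l(V, f) = 0 (l(V, f) = 0*(-5) = 0)
(l(y, 6) + 156)*(-130) = (0 + 156)*(-130) = 156*(-130) = -20280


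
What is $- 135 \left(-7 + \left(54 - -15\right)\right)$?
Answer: $-8370$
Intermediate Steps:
$- 135 \left(-7 + \left(54 - -15\right)\right) = - 135 \left(-7 + \left(54 + 15\right)\right) = - 135 \left(-7 + 69\right) = \left(-135\right) 62 = -8370$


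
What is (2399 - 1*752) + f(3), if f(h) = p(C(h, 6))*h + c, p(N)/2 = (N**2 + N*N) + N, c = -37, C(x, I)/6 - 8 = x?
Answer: 54278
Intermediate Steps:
C(x, I) = 48 + 6*x
p(N) = 2*N + 4*N**2 (p(N) = 2*((N**2 + N*N) + N) = 2*((N**2 + N**2) + N) = 2*(2*N**2 + N) = 2*(N + 2*N**2) = 2*N + 4*N**2)
f(h) = -37 + 2*h*(48 + 6*h)*(97 + 12*h) (f(h) = (2*(48 + 6*h)*(1 + 2*(48 + 6*h)))*h - 37 = (2*(48 + 6*h)*(1 + (96 + 12*h)))*h - 37 = (2*(48 + 6*h)*(97 + 12*h))*h - 37 = 2*h*(48 + 6*h)*(97 + 12*h) - 37 = -37 + 2*h*(48 + 6*h)*(97 + 12*h))
(2399 - 1*752) + f(3) = (2399 - 1*752) + (-37 + 12*3*(8 + 3)*(97 + 12*3)) = (2399 - 752) + (-37 + 12*3*11*(97 + 36)) = 1647 + (-37 + 12*3*11*133) = 1647 + (-37 + 52668) = 1647 + 52631 = 54278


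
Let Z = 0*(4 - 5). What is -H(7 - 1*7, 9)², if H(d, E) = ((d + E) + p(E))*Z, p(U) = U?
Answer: 0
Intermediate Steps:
Z = 0 (Z = 0*(-1) = 0)
H(d, E) = 0 (H(d, E) = ((d + E) + E)*0 = ((E + d) + E)*0 = (d + 2*E)*0 = 0)
-H(7 - 1*7, 9)² = -1*0² = -1*0 = 0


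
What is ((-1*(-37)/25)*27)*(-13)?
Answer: -12987/25 ≈ -519.48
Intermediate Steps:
((-1*(-37)/25)*27)*(-13) = ((37*(1/25))*27)*(-13) = ((37/25)*27)*(-13) = (999/25)*(-13) = -12987/25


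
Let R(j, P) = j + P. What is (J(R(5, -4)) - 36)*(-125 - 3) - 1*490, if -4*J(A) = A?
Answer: 4150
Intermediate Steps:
R(j, P) = P + j
J(A) = -A/4
(J(R(5, -4)) - 36)*(-125 - 3) - 1*490 = (-(-4 + 5)/4 - 36)*(-125 - 3) - 1*490 = (-¼*1 - 36)*(-128) - 490 = (-¼ - 36)*(-128) - 490 = -145/4*(-128) - 490 = 4640 - 490 = 4150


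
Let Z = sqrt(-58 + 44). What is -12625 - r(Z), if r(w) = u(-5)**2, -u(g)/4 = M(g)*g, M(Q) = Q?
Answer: -22625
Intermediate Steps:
Z = I*sqrt(14) (Z = sqrt(-14) = I*sqrt(14) ≈ 3.7417*I)
u(g) = -4*g**2 (u(g) = -4*g*g = -4*g**2)
r(w) = 10000 (r(w) = (-4*(-5)**2)**2 = (-4*25)**2 = (-100)**2 = 10000)
-12625 - r(Z) = -12625 - 1*10000 = -12625 - 10000 = -22625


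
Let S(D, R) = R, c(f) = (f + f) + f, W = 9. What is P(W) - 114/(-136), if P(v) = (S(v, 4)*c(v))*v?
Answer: 66153/68 ≈ 972.84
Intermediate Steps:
c(f) = 3*f (c(f) = 2*f + f = 3*f)
P(v) = 12*v² (P(v) = (4*(3*v))*v = (12*v)*v = 12*v²)
P(W) - 114/(-136) = 12*9² - 114/(-136) = 12*81 - 1/136*(-114) = 972 + 57/68 = 66153/68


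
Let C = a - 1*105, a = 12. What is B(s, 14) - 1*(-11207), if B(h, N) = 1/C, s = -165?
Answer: 1042250/93 ≈ 11207.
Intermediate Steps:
C = -93 (C = 12 - 1*105 = 12 - 105 = -93)
B(h, N) = -1/93 (B(h, N) = 1/(-93) = -1/93)
B(s, 14) - 1*(-11207) = -1/93 - 1*(-11207) = -1/93 + 11207 = 1042250/93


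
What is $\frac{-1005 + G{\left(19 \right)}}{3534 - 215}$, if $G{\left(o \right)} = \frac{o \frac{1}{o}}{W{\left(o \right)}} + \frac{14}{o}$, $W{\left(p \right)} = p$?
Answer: $- \frac{19080}{63061} \approx -0.30256$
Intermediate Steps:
$G{\left(o \right)} = \frac{15}{o}$ ($G{\left(o \right)} = \frac{o \frac{1}{o}}{o} + \frac{14}{o} = 1 \frac{1}{o} + \frac{14}{o} = \frac{1}{o} + \frac{14}{o} = \frac{15}{o}$)
$\frac{-1005 + G{\left(19 \right)}}{3534 - 215} = \frac{-1005 + \frac{15}{19}}{3534 - 215} = \frac{-1005 + 15 \cdot \frac{1}{19}}{3319} = \left(-1005 + \frac{15}{19}\right) \frac{1}{3319} = \left(- \frac{19080}{19}\right) \frac{1}{3319} = - \frac{19080}{63061}$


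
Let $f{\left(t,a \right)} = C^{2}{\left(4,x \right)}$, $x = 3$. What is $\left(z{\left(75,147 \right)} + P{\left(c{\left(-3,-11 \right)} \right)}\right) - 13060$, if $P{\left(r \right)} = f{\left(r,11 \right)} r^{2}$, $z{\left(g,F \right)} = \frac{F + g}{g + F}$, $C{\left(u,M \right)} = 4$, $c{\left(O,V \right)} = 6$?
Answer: $-12483$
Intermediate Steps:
$z{\left(g,F \right)} = 1$ ($z{\left(g,F \right)} = \frac{F + g}{F + g} = 1$)
$f{\left(t,a \right)} = 16$ ($f{\left(t,a \right)} = 4^{2} = 16$)
$P{\left(r \right)} = 16 r^{2}$
$\left(z{\left(75,147 \right)} + P{\left(c{\left(-3,-11 \right)} \right)}\right) - 13060 = \left(1 + 16 \cdot 6^{2}\right) - 13060 = \left(1 + 16 \cdot 36\right) - 13060 = \left(1 + 576\right) - 13060 = 577 - 13060 = -12483$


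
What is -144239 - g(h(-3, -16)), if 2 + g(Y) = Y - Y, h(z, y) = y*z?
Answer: -144237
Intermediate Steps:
g(Y) = -2 (g(Y) = -2 + (Y - Y) = -2 + 0 = -2)
-144239 - g(h(-3, -16)) = -144239 - 1*(-2) = -144239 + 2 = -144237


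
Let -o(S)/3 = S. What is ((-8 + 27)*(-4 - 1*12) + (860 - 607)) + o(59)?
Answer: -228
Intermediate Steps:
o(S) = -3*S
((-8 + 27)*(-4 - 1*12) + (860 - 607)) + o(59) = ((-8 + 27)*(-4 - 1*12) + (860 - 607)) - 3*59 = (19*(-4 - 12) + 253) - 177 = (19*(-16) + 253) - 177 = (-304 + 253) - 177 = -51 - 177 = -228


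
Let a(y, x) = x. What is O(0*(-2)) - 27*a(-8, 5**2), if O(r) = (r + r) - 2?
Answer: -677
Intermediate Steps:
O(r) = -2 + 2*r (O(r) = 2*r - 2 = -2 + 2*r)
O(0*(-2)) - 27*a(-8, 5**2) = (-2 + 2*(0*(-2))) - 27*5**2 = (-2 + 2*0) - 27*25 = (-2 + 0) - 675 = -2 - 675 = -677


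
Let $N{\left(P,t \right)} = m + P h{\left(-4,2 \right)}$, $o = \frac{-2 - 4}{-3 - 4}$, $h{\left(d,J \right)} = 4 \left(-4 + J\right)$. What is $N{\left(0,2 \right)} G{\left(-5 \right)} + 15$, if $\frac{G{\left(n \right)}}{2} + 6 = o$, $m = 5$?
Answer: $- \frac{255}{7} \approx -36.429$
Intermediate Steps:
$h{\left(d,J \right)} = -16 + 4 J$
$o = \frac{6}{7}$ ($o = - \frac{6}{-7} = \left(-6\right) \left(- \frac{1}{7}\right) = \frac{6}{7} \approx 0.85714$)
$G{\left(n \right)} = - \frac{72}{7}$ ($G{\left(n \right)} = -12 + 2 \cdot \frac{6}{7} = -12 + \frac{12}{7} = - \frac{72}{7}$)
$N{\left(P,t \right)} = 5 - 8 P$ ($N{\left(P,t \right)} = 5 + P \left(-16 + 4 \cdot 2\right) = 5 + P \left(-16 + 8\right) = 5 + P \left(-8\right) = 5 - 8 P$)
$N{\left(0,2 \right)} G{\left(-5 \right)} + 15 = \left(5 - 0\right) \left(- \frac{72}{7}\right) + 15 = \left(5 + 0\right) \left(- \frac{72}{7}\right) + 15 = 5 \left(- \frac{72}{7}\right) + 15 = - \frac{360}{7} + 15 = - \frac{255}{7}$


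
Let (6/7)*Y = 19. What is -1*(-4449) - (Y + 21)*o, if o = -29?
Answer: 34205/6 ≈ 5700.8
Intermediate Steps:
Y = 133/6 (Y = (7/6)*19 = 133/6 ≈ 22.167)
-1*(-4449) - (Y + 21)*o = -1*(-4449) - (133/6 + 21)*(-29) = 4449 - 259*(-29)/6 = 4449 - 1*(-7511/6) = 4449 + 7511/6 = 34205/6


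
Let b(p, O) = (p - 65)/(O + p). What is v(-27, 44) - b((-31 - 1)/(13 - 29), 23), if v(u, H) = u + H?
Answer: 488/25 ≈ 19.520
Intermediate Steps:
v(u, H) = H + u
b(p, O) = (-65 + p)/(O + p)
v(-27, 44) - b((-31 - 1)/(13 - 29), 23) = (44 - 27) - (-65 + (-31 - 1)/(13 - 29))/(23 + (-31 - 1)/(13 - 29)) = 17 - (-65 - 32/(-16))/(23 - 32/(-16)) = 17 - (-65 - 32*(-1/16))/(23 - 32*(-1/16)) = 17 - (-65 + 2)/(23 + 2) = 17 - (-63)/25 = 17 - 1*(-63/25) = 17 + 63/25 = 488/25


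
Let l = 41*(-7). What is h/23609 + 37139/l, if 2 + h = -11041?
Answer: -879983992/6775783 ≈ -129.87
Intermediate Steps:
h = -11043 (h = -2 - 11041 = -11043)
l = -287
h/23609 + 37139/l = -11043/23609 + 37139/(-287) = -11043*1/23609 + 37139*(-1/287) = -11043/23609 - 37139/287 = -879983992/6775783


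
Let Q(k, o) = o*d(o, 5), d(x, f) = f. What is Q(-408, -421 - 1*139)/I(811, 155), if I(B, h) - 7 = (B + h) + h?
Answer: -350/141 ≈ -2.4823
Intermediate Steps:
I(B, h) = 7 + B + 2*h (I(B, h) = 7 + ((B + h) + h) = 7 + (B + 2*h) = 7 + B + 2*h)
Q(k, o) = 5*o (Q(k, o) = o*5 = 5*o)
Q(-408, -421 - 1*139)/I(811, 155) = (5*(-421 - 1*139))/(7 + 811 + 2*155) = (5*(-421 - 139))/(7 + 811 + 310) = (5*(-560))/1128 = -2800*1/1128 = -350/141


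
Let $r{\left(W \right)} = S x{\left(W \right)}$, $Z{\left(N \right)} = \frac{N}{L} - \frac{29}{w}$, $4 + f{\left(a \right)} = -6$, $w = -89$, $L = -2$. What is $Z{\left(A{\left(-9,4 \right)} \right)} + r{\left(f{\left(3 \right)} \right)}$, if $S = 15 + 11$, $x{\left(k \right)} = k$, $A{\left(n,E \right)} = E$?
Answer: $- \frac{23289}{89} \approx -261.67$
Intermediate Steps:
$f{\left(a \right)} = -10$ ($f{\left(a \right)} = -4 - 6 = -10$)
$S = 26$
$Z{\left(N \right)} = \frac{29}{89} - \frac{N}{2}$ ($Z{\left(N \right)} = \frac{N}{-2} - \frac{29}{-89} = N \left(- \frac{1}{2}\right) - - \frac{29}{89} = - \frac{N}{2} + \frac{29}{89} = \frac{29}{89} - \frac{N}{2}$)
$r{\left(W \right)} = 26 W$
$Z{\left(A{\left(-9,4 \right)} \right)} + r{\left(f{\left(3 \right)} \right)} = \left(\frac{29}{89} - 2\right) + 26 \left(-10\right) = \left(\frac{29}{89} - 2\right) - 260 = - \frac{149}{89} - 260 = - \frac{23289}{89}$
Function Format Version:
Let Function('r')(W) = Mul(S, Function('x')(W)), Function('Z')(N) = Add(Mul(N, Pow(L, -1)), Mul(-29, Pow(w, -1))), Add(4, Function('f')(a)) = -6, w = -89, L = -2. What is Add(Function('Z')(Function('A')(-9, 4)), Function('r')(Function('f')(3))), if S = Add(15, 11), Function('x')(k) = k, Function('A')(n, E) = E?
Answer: Rational(-23289, 89) ≈ -261.67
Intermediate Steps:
Function('f')(a) = -10 (Function('f')(a) = Add(-4, -6) = -10)
S = 26
Function('Z')(N) = Add(Rational(29, 89), Mul(Rational(-1, 2), N)) (Function('Z')(N) = Add(Mul(N, Pow(-2, -1)), Mul(-29, Pow(-89, -1))) = Add(Mul(N, Rational(-1, 2)), Mul(-29, Rational(-1, 89))) = Add(Mul(Rational(-1, 2), N), Rational(29, 89)) = Add(Rational(29, 89), Mul(Rational(-1, 2), N)))
Function('r')(W) = Mul(26, W)
Add(Function('Z')(Function('A')(-9, 4)), Function('r')(Function('f')(3))) = Add(Add(Rational(29, 89), Mul(Rational(-1, 2), 4)), Mul(26, -10)) = Add(Add(Rational(29, 89), -2), -260) = Add(Rational(-149, 89), -260) = Rational(-23289, 89)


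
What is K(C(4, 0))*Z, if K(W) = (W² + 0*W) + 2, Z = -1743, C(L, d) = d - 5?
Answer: -47061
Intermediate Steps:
C(L, d) = -5 + d
K(W) = 2 + W² (K(W) = (W² + 0) + 2 = W² + 2 = 2 + W²)
K(C(4, 0))*Z = (2 + (-5 + 0)²)*(-1743) = (2 + (-5)²)*(-1743) = (2 + 25)*(-1743) = 27*(-1743) = -47061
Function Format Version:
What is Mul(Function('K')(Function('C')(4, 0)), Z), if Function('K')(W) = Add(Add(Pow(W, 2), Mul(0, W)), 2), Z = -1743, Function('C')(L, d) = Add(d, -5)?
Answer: -47061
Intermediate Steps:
Function('C')(L, d) = Add(-5, d)
Function('K')(W) = Add(2, Pow(W, 2)) (Function('K')(W) = Add(Add(Pow(W, 2), 0), 2) = Add(Pow(W, 2), 2) = Add(2, Pow(W, 2)))
Mul(Function('K')(Function('C')(4, 0)), Z) = Mul(Add(2, Pow(Add(-5, 0), 2)), -1743) = Mul(Add(2, Pow(-5, 2)), -1743) = Mul(Add(2, 25), -1743) = Mul(27, -1743) = -47061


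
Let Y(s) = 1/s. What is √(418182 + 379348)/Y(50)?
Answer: 50*√797530 ≈ 44652.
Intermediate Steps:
√(418182 + 379348)/Y(50) = √(418182 + 379348)/(1/50) = √797530/(1/50) = √797530*50 = 50*√797530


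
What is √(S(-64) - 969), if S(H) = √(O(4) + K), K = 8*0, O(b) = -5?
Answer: √(-969 + I*√5) ≈ 0.03592 + 31.129*I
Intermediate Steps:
K = 0
S(H) = I*√5 (S(H) = √(-5 + 0) = √(-5) = I*√5)
√(S(-64) - 969) = √(I*√5 - 969) = √(-969 + I*√5)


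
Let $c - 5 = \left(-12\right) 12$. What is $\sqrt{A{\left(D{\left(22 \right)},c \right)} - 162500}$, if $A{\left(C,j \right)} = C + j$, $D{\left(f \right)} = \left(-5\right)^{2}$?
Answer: $i \sqrt{162614} \approx 403.25 i$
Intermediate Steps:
$c = -139$ ($c = 5 - 144 = -139$)
$D{\left(f \right)} = 25$
$\sqrt{A{\left(D{\left(22 \right)},c \right)} - 162500} = \sqrt{\left(25 - 139\right) - 162500} = \sqrt{-114 - 162500} = \sqrt{-162614} = i \sqrt{162614}$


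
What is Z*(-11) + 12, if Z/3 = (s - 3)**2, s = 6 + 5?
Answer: -2100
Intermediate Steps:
s = 11
Z = 192 (Z = 3*(11 - 3)**2 = 3*8**2 = 3*64 = 192)
Z*(-11) + 12 = 192*(-11) + 12 = -2112 + 12 = -2100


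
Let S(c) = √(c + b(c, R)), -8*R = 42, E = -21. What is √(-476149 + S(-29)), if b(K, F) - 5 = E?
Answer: √(-476149 + 3*I*√5) ≈ 0.005 + 690.04*I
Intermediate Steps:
R = -21/4 (R = -⅛*42 = -21/4 ≈ -5.2500)
b(K, F) = -16 (b(K, F) = 5 - 21 = -16)
S(c) = √(-16 + c) (S(c) = √(c - 16) = √(-16 + c))
√(-476149 + S(-29)) = √(-476149 + √(-16 - 29)) = √(-476149 + √(-45)) = √(-476149 + 3*I*√5)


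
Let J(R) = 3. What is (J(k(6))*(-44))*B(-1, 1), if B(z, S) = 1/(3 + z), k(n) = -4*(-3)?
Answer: -66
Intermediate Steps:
k(n) = 12
(J(k(6))*(-44))*B(-1, 1) = (3*(-44))/(3 - 1) = -132/2 = -132*½ = -66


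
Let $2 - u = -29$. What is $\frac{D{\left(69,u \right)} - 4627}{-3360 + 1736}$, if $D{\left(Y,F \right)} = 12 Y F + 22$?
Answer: $- \frac{3009}{232} \approx -12.97$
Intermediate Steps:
$u = 31$ ($u = 2 - -29 = 2 + 29 = 31$)
$D{\left(Y,F \right)} = 22 + 12 F Y$ ($D{\left(Y,F \right)} = 12 F Y + 22 = 22 + 12 F Y$)
$\frac{D{\left(69,u \right)} - 4627}{-3360 + 1736} = \frac{\left(22 + 12 \cdot 31 \cdot 69\right) - 4627}{-3360 + 1736} = \frac{\left(22 + 25668\right) - 4627}{-1624} = \left(25690 - 4627\right) \left(- \frac{1}{1624}\right) = 21063 \left(- \frac{1}{1624}\right) = - \frac{3009}{232}$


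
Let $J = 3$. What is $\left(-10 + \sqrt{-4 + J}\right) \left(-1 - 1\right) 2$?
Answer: $40 - 4 i \approx 40.0 - 4.0 i$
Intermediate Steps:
$\left(-10 + \sqrt{-4 + J}\right) \left(-1 - 1\right) 2 = \left(-10 + \sqrt{-4 + 3}\right) \left(-1 - 1\right) 2 = \left(-10 + \sqrt{-1}\right) \left(\left(-2\right) 2\right) = \left(-10 + i\right) \left(-4\right) = 40 - 4 i$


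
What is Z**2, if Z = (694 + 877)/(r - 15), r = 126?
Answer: 2468041/12321 ≈ 200.31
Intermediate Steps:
Z = 1571/111 (Z = (694 + 877)/(126 - 15) = 1571/111 ≈ 14.153)
Z**2 = (1571/111)**2 = 2468041/12321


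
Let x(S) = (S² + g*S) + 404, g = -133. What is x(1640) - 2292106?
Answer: 179778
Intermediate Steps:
x(S) = 404 + S² - 133*S (x(S) = (S² - 133*S) + 404 = 404 + S² - 133*S)
x(1640) - 2292106 = (404 + 1640² - 133*1640) - 2292106 = (404 + 2689600 - 218120) - 2292106 = 2471884 - 2292106 = 179778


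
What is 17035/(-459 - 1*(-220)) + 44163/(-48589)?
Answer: -838268572/11612771 ≈ -72.185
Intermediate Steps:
17035/(-459 - 1*(-220)) + 44163/(-48589) = 17035/(-459 + 220) + 44163*(-1/48589) = 17035/(-239) - 44163/48589 = 17035*(-1/239) - 44163/48589 = -17035/239 - 44163/48589 = -838268572/11612771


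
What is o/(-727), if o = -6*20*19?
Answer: 2280/727 ≈ 3.1362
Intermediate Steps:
o = -2280 (o = -120*19 = -2280)
o/(-727) = -2280/(-727) = -2280*(-1/727) = 2280/727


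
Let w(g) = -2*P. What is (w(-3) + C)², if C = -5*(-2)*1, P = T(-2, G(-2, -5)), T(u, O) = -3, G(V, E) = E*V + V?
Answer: 256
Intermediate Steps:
G(V, E) = V + E*V
P = -3
C = 10 (C = 10*1 = 10)
w(g) = 6 (w(g) = -2*(-3) = 6)
(w(-3) + C)² = (6 + 10)² = 16² = 256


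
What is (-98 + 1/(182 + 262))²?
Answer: 1893207121/197136 ≈ 9603.6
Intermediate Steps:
(-98 + 1/(182 + 262))² = (-98 + 1/444)² = (-43511/444)² = 1893207121/197136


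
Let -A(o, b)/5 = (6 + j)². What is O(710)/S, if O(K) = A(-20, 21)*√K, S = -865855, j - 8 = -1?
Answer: 169*√710/173171 ≈ 0.026004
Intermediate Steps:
j = 7 (j = 8 - 1 = 7)
A(o, b) = -845 (A(o, b) = -5*(6 + 7)² = -5*13² = -5*169 = -845)
O(K) = -845*√K
O(710)/S = -845*√710/(-865855) = -845*√710*(-1/865855) = 169*√710/173171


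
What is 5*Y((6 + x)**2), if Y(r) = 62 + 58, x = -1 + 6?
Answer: 600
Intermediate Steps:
x = 5
Y(r) = 120
5*Y((6 + x)**2) = 5*120 = 600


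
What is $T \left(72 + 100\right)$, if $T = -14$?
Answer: $-2408$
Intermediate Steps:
$T \left(72 + 100\right) = - 14 \left(72 + 100\right) = \left(-14\right) 172 = -2408$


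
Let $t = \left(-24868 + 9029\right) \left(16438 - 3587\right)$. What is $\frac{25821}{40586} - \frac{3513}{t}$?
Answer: $\frac{5255929381587}{8261158095554} \approx 0.63622$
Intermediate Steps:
$t = -203546989$ ($t = \left(-15839\right) 12851 = -203546989$)
$\frac{25821}{40586} - \frac{3513}{t} = \frac{25821}{40586} - \frac{3513}{-203546989} = 25821 \cdot \frac{1}{40586} - - \frac{3513}{203546989} = \frac{25821}{40586} + \frac{3513}{203546989} = \frac{5255929381587}{8261158095554}$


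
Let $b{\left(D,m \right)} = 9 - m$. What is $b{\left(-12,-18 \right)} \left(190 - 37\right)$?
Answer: $4131$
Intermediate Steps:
$b{\left(-12,-18 \right)} \left(190 - 37\right) = \left(9 - -18\right) \left(190 - 37\right) = \left(9 + 18\right) 153 = 27 \cdot 153 = 4131$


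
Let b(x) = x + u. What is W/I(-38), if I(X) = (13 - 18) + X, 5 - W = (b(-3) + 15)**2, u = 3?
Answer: 220/43 ≈ 5.1163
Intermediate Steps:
b(x) = 3 + x (b(x) = x + 3 = 3 + x)
W = -220 (W = 5 - ((3 - 3) + 15)**2 = 5 - (0 + 15)**2 = 5 - 1*15**2 = 5 - 1*225 = 5 - 225 = -220)
I(X) = -5 + X
W/I(-38) = -220/(-5 - 38) = -220/(-43) = -220*(-1/43) = 220/43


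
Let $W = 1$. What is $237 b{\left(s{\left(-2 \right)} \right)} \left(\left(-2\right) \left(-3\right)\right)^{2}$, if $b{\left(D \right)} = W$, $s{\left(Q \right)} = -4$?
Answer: $8532$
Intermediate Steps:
$b{\left(D \right)} = 1$
$237 b{\left(s{\left(-2 \right)} \right)} \left(\left(-2\right) \left(-3\right)\right)^{2} = 237 \cdot 1 \left(\left(-2\right) \left(-3\right)\right)^{2} = 237 \cdot 1 \cdot 6^{2} = 237 \cdot 1 \cdot 36 = 237 \cdot 36 = 8532$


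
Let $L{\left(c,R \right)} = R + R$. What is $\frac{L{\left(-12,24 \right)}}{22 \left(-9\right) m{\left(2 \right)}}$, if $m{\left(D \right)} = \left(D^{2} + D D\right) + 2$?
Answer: $- \frac{4}{165} \approx -0.024242$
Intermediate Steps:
$L{\left(c,R \right)} = 2 R$
$m{\left(D \right)} = 2 + 2 D^{2}$ ($m{\left(D \right)} = \left(D^{2} + D^{2}\right) + 2 = 2 D^{2} + 2 = 2 + 2 D^{2}$)
$\frac{L{\left(-12,24 \right)}}{22 \left(-9\right) m{\left(2 \right)}} = \frac{2 \cdot 24}{22 \left(-9\right) \left(2 + 2 \cdot 2^{2}\right)} = \frac{48}{\left(-198\right) \left(2 + 2 \cdot 4\right)} = \frac{48}{\left(-198\right) \left(2 + 8\right)} = \frac{48}{\left(-198\right) 10} = \frac{48}{-1980} = 48 \left(- \frac{1}{1980}\right) = - \frac{4}{165}$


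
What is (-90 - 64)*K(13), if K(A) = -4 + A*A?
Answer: -25410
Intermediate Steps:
K(A) = -4 + A²
(-90 - 64)*K(13) = (-90 - 64)*(-4 + 13²) = -154*(-4 + 169) = -154*165 = -25410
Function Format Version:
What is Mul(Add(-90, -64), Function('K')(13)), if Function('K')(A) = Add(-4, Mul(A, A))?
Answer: -25410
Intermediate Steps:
Function('K')(A) = Add(-4, Pow(A, 2))
Mul(Add(-90, -64), Function('K')(13)) = Mul(Add(-90, -64), Add(-4, Pow(13, 2))) = Mul(-154, Add(-4, 169)) = Mul(-154, 165) = -25410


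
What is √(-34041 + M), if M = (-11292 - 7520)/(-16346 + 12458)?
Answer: I*√99249447/54 ≈ 184.49*I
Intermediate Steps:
M = 4703/972 (M = -18812/(-3888) = -18812*(-1/3888) = 4703/972 ≈ 4.8385)
√(-34041 + M) = √(-34041 + 4703/972) = √(-33083149/972) = I*√99249447/54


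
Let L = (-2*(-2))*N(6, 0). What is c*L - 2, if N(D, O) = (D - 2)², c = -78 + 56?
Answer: -1410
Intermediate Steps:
c = -22
N(D, O) = (-2 + D)²
L = 64 (L = (-2*(-2))*(-2 + 6)² = 4*4² = 4*16 = 64)
c*L - 2 = -22*64 - 2 = -1408 - 2 = -1410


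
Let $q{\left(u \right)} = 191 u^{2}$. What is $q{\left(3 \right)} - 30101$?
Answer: $-28382$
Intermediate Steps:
$q{\left(3 \right)} - 30101 = 191 \cdot 3^{2} - 30101 = 191 \cdot 9 - 30101 = 1719 - 30101 = -28382$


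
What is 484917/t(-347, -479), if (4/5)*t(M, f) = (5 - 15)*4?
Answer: -484917/50 ≈ -9698.3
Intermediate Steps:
t(M, f) = -50 (t(M, f) = 5*((5 - 15)*4)/4 = 5*(-10*4)/4 = (5/4)*(-40) = -50)
484917/t(-347, -479) = 484917/(-50) = 484917*(-1/50) = -484917/50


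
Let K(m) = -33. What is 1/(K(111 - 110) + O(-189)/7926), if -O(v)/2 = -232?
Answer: -3963/130547 ≈ -0.030357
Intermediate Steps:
O(v) = 464 (O(v) = -2*(-232) = 464)
1/(K(111 - 110) + O(-189)/7926) = 1/(-33 + 464/7926) = 1/(-33 + 464*(1/7926)) = 1/(-33 + 232/3963) = 1/(-130547/3963) = -3963/130547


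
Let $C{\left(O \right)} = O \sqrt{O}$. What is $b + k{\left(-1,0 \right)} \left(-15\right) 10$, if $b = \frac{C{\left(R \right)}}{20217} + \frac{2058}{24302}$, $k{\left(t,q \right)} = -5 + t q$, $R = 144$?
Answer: $\frac{61428125157}{81885589} \approx 750.17$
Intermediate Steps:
$C{\left(O \right)} = O^{\frac{3}{2}}$
$k{\left(t,q \right)} = -5 + q t$
$b = \frac{13933407}{81885589}$ ($b = \frac{144^{\frac{3}{2}}}{20217} + \frac{2058}{24302} = 1728 \cdot \frac{1}{20217} + 2058 \cdot \frac{1}{24302} = \frac{576}{6739} + \frac{1029}{12151} = \frac{13933407}{81885589} \approx 0.17016$)
$b + k{\left(-1,0 \right)} \left(-15\right) 10 = \frac{13933407}{81885589} + \left(-5 + 0 \left(-1\right)\right) \left(-15\right) 10 = \frac{13933407}{81885589} + \left(-5 + 0\right) \left(-15\right) 10 = \frac{13933407}{81885589} + \left(-5\right) \left(-15\right) 10 = \frac{13933407}{81885589} + 75 \cdot 10 = \frac{13933407}{81885589} + 750 = \frac{61428125157}{81885589}$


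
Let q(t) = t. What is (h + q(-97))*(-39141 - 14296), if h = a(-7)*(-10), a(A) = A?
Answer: 1442799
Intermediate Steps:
h = 70 (h = -7*(-10) = 70)
(h + q(-97))*(-39141 - 14296) = (70 - 97)*(-39141 - 14296) = -27*(-53437) = 1442799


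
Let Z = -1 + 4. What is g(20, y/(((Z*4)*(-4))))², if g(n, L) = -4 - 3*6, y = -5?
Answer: 484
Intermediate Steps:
Z = 3
g(n, L) = -22 (g(n, L) = -4 - 18 = -22)
g(20, y/(((Z*4)*(-4))))² = (-22)² = 484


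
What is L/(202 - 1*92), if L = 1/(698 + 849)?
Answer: 1/170170 ≈ 5.8765e-6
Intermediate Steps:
L = 1/1547 ≈ 0.00064641
L/(202 - 1*92) = 1/(1547*(202 - 1*92)) = 1/(1547*(202 - 92)) = (1/1547)/110 = (1/1547)*(1/110) = 1/170170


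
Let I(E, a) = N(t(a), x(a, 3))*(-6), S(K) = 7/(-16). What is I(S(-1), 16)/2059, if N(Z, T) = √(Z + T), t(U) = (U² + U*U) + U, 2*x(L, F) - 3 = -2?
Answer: -3*√2114/2059 ≈ -0.066991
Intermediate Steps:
x(L, F) = ½ (x(L, F) = 3/2 + (½)*(-2) = 3/2 - 1 = ½)
S(K) = -7/16 (S(K) = 7*(-1/16) = -7/16)
t(U) = U + 2*U² (t(U) = (U² + U²) + U = 2*U² + U = U + 2*U²)
N(Z, T) = √(T + Z)
I(E, a) = -6*√(½ + a*(1 + 2*a)) (I(E, a) = √(½ + a*(1 + 2*a))*(-6) = -6*√(½ + a*(1 + 2*a)))
I(S(-1), 16)/2059 = -3*√2*√(1 + 2*16*(1 + 2*16))/2059 = -3*√2*√(1 + 2*16*(1 + 32))*(1/2059) = -3*√2*√(1 + 2*16*33)*(1/2059) = -3*√2*√(1 + 1056)*(1/2059) = -3*√2*√1057*(1/2059) = -3*√2114*(1/2059) = -3*√2114/2059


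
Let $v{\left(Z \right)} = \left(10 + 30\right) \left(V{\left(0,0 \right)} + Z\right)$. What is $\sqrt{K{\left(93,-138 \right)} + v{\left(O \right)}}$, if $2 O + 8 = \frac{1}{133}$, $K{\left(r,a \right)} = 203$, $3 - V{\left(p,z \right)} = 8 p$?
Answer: $\frac{3 \sqrt{320663}}{133} \approx 12.773$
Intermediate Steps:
$V{\left(p,z \right)} = 3 - 8 p$
$O = - \frac{1063}{266}$ ($O = -4 + \frac{1}{2 \cdot 133} = -4 + \frac{1}{2} \cdot \frac{1}{133} = -4 + \frac{1}{266} = - \frac{1063}{266} \approx -3.9962$)
$v{\left(Z \right)} = 120 + 40 Z$ ($v{\left(Z \right)} = \left(10 + 30\right) \left(\left(3 - 0\right) + Z\right) = 40 \left(\left(3 + 0\right) + Z\right) = 40 \left(3 + Z\right) = 120 + 40 Z$)
$\sqrt{K{\left(93,-138 \right)} + v{\left(O \right)}} = \sqrt{203 + \left(120 + 40 \left(- \frac{1063}{266}\right)\right)} = \sqrt{203 + \left(120 - \frac{21260}{133}\right)} = \sqrt{203 - \frac{5300}{133}} = \sqrt{\frac{21699}{133}} = \frac{3 \sqrt{320663}}{133}$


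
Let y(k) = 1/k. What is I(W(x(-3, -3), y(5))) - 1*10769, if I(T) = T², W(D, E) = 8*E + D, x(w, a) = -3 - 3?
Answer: -268741/25 ≈ -10750.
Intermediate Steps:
x(w, a) = -6
y(k) = 1/k
W(D, E) = D + 8*E
I(W(x(-3, -3), y(5))) - 1*10769 = (-6 + 8/5)² - 1*10769 = (-6 + 8*(⅕))² - 10769 = (-6 + 8/5)² - 10769 = (-22/5)² - 10769 = 484/25 - 10769 = -268741/25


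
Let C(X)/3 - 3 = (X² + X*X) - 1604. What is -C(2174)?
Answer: -28352853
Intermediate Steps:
C(X) = -4803 + 6*X² (C(X) = 9 + 3*((X² + X*X) - 1604) = 9 + 3*((X² + X²) - 1604) = 9 + 3*(2*X² - 1604) = 9 + 3*(-1604 + 2*X²) = 9 + (-4812 + 6*X²) = -4803 + 6*X²)
-C(2174) = -(-4803 + 6*2174²) = -(-4803 + 6*4726276) = -(-4803 + 28357656) = -1*28352853 = -28352853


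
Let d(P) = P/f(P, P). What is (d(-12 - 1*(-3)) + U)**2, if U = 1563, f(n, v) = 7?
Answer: 119508624/49 ≈ 2.4390e+6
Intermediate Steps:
d(P) = P/7
(d(-12 - 1*(-3)) + U)**2 = ((-12 - 1*(-3))/7 + 1563)**2 = ((-12 + 3)/7 + 1563)**2 = ((1/7)*(-9) + 1563)**2 = (-9/7 + 1563)**2 = (10932/7)**2 = 119508624/49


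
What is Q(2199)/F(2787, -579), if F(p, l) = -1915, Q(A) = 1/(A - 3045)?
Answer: 1/1620090 ≈ 6.1725e-7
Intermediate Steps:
Q(A) = 1/(-3045 + A)
Q(2199)/F(2787, -579) = 1/((-3045 + 2199)*(-1915)) = -1/1915/(-846) = -1/846*(-1/1915) = 1/1620090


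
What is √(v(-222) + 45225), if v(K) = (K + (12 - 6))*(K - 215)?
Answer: 3*√15513 ≈ 373.65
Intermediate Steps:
v(K) = (-215 + K)*(6 + K) (v(K) = (K + 6)*(-215 + K) = (6 + K)*(-215 + K) = (-215 + K)*(6 + K))
√(v(-222) + 45225) = √((-1290 + (-222)² - 209*(-222)) + 45225) = √((-1290 + 49284 + 46398) + 45225) = √(94392 + 45225) = √139617 = 3*√15513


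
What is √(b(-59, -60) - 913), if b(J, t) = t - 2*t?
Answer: I*√853 ≈ 29.206*I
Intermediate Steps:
b(J, t) = -t
√(b(-59, -60) - 913) = √(-1*(-60) - 913) = √(60 - 913) = √(-853) = I*√853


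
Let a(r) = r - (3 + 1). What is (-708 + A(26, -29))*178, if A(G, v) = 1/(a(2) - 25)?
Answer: -3402826/27 ≈ -1.2603e+5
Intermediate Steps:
a(r) = -4 + r (a(r) = r - 1*4 = r - 4 = -4 + r)
A(G, v) = -1/27 (A(G, v) = 1/((-4 + 2) - 25) = 1/(-2 - 25) = 1/(-27) = -1/27)
(-708 + A(26, -29))*178 = (-708 - 1/27)*178 = -19117/27*178 = -3402826/27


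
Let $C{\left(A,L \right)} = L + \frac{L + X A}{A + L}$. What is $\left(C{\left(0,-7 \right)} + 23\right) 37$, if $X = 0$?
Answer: $629$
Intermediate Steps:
$C{\left(A,L \right)} = L + \frac{L}{A + L}$ ($C{\left(A,L \right)} = L + \frac{L + 0 A}{A + L} = L + \frac{L + 0}{A + L} = L + \frac{L}{A + L}$)
$\left(C{\left(0,-7 \right)} + 23\right) 37 = \left(- \frac{7 \left(1 + 0 - 7\right)}{0 - 7} + 23\right) 37 = \left(\left(-7\right) \frac{1}{-7} \left(-6\right) + 23\right) 37 = \left(\left(-7\right) \left(- \frac{1}{7}\right) \left(-6\right) + 23\right) 37 = \left(-6 + 23\right) 37 = 17 \cdot 37 = 629$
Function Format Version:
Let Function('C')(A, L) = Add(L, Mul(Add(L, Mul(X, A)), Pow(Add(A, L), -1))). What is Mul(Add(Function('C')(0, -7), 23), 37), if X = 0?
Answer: 629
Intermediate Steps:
Function('C')(A, L) = Add(L, Mul(L, Pow(Add(A, L), -1))) (Function('C')(A, L) = Add(L, Mul(Add(L, Mul(0, A)), Pow(Add(A, L), -1))) = Add(L, Mul(Add(L, 0), Pow(Add(A, L), -1))) = Add(L, Mul(L, Pow(Add(A, L), -1))))
Mul(Add(Function('C')(0, -7), 23), 37) = Mul(Add(Mul(-7, Pow(Add(0, -7), -1), Add(1, 0, -7)), 23), 37) = Mul(Add(Mul(-7, Pow(-7, -1), -6), 23), 37) = Mul(Add(Mul(-7, Rational(-1, 7), -6), 23), 37) = Mul(Add(-6, 23), 37) = Mul(17, 37) = 629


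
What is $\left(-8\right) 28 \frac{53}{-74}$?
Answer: $\frac{5936}{37} \approx 160.43$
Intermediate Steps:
$\left(-8\right) 28 \frac{53}{-74} = - 224 \cdot 53 \left(- \frac{1}{74}\right) = \left(-224\right) \left(- \frac{53}{74}\right) = \frac{5936}{37}$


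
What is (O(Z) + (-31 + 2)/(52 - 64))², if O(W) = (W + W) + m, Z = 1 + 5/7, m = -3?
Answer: 57121/7056 ≈ 8.0954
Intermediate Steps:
Z = 12/7 (Z = 1 + 5*(⅐) = 1 + 5/7 = 12/7 ≈ 1.7143)
O(W) = -3 + 2*W (O(W) = (W + W) - 3 = 2*W - 3 = -3 + 2*W)
(O(Z) + (-31 + 2)/(52 - 64))² = ((-3 + 2*(12/7)) + (-31 + 2)/(52 - 64))² = ((-3 + 24/7) - 29/(-12))² = (3/7 - 29*(-1/12))² = (3/7 + 29/12)² = (239/84)² = 57121/7056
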